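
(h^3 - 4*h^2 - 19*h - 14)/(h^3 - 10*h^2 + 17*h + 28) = (h + 2)/(h - 4)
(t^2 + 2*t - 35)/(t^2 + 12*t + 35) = (t - 5)/(t + 5)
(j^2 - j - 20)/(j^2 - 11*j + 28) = (j^2 - j - 20)/(j^2 - 11*j + 28)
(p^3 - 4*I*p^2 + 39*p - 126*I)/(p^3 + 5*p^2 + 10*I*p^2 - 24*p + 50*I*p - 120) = (p^2 - 10*I*p - 21)/(p^2 + p*(5 + 4*I) + 20*I)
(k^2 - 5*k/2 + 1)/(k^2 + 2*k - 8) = (k - 1/2)/(k + 4)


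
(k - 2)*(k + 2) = k^2 - 4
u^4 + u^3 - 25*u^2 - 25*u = u*(u - 5)*(u + 1)*(u + 5)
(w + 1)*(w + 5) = w^2 + 6*w + 5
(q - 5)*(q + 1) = q^2 - 4*q - 5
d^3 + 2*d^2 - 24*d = d*(d - 4)*(d + 6)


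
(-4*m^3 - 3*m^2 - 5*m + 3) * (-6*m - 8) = 24*m^4 + 50*m^3 + 54*m^2 + 22*m - 24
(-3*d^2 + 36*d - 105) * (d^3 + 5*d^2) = -3*d^5 + 21*d^4 + 75*d^3 - 525*d^2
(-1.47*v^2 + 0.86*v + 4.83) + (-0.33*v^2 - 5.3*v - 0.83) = -1.8*v^2 - 4.44*v + 4.0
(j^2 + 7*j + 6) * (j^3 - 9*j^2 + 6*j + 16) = j^5 - 2*j^4 - 51*j^3 + 4*j^2 + 148*j + 96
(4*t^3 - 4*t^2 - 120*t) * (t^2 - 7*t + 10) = 4*t^5 - 32*t^4 - 52*t^3 + 800*t^2 - 1200*t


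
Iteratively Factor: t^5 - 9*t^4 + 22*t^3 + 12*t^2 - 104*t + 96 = (t + 2)*(t^4 - 11*t^3 + 44*t^2 - 76*t + 48) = (t - 2)*(t + 2)*(t^3 - 9*t^2 + 26*t - 24) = (t - 2)^2*(t + 2)*(t^2 - 7*t + 12) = (t - 3)*(t - 2)^2*(t + 2)*(t - 4)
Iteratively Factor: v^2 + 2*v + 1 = (v + 1)*(v + 1)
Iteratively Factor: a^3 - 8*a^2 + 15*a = (a)*(a^2 - 8*a + 15) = a*(a - 3)*(a - 5)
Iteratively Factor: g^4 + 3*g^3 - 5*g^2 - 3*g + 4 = (g + 1)*(g^3 + 2*g^2 - 7*g + 4) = (g - 1)*(g + 1)*(g^2 + 3*g - 4) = (g - 1)^2*(g + 1)*(g + 4)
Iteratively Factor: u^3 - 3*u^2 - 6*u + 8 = (u - 1)*(u^2 - 2*u - 8) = (u - 1)*(u + 2)*(u - 4)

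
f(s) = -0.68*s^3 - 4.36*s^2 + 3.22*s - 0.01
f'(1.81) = -19.25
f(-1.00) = -6.91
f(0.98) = -1.68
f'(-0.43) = 6.59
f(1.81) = -12.50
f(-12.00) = 508.55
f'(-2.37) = 12.43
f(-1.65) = -14.14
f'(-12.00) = -185.90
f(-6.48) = -18.93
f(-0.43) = -2.15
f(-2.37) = -23.08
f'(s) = -2.04*s^2 - 8.72*s + 3.22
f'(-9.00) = -83.54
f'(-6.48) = -25.93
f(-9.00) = 113.57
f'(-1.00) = 9.90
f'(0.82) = -5.30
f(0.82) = -0.68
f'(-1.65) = 12.05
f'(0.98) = -7.28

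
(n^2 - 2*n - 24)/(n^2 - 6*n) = (n + 4)/n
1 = 1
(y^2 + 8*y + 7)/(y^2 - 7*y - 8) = (y + 7)/(y - 8)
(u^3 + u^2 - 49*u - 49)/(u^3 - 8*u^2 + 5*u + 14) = (u + 7)/(u - 2)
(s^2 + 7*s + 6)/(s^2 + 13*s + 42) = (s + 1)/(s + 7)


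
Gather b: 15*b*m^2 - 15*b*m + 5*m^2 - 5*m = b*(15*m^2 - 15*m) + 5*m^2 - 5*m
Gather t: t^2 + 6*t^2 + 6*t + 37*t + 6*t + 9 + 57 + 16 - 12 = 7*t^2 + 49*t + 70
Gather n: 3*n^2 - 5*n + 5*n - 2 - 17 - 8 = 3*n^2 - 27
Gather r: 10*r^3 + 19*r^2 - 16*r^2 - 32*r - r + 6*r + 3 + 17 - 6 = 10*r^3 + 3*r^2 - 27*r + 14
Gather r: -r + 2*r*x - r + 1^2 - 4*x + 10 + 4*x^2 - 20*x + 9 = r*(2*x - 2) + 4*x^2 - 24*x + 20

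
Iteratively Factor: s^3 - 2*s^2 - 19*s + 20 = (s - 1)*(s^2 - s - 20) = (s - 1)*(s + 4)*(s - 5)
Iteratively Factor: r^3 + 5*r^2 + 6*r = (r + 2)*(r^2 + 3*r) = r*(r + 2)*(r + 3)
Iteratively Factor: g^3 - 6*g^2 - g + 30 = (g - 5)*(g^2 - g - 6) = (g - 5)*(g + 2)*(g - 3)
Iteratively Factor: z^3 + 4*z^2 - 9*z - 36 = (z + 3)*(z^2 + z - 12) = (z - 3)*(z + 3)*(z + 4)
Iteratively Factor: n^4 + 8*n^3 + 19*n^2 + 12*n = (n + 1)*(n^3 + 7*n^2 + 12*n) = (n + 1)*(n + 3)*(n^2 + 4*n) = (n + 1)*(n + 3)*(n + 4)*(n)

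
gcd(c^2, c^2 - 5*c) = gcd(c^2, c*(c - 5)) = c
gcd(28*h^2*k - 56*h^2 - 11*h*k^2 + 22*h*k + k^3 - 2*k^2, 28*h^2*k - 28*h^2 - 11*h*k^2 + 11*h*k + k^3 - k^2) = 28*h^2 - 11*h*k + k^2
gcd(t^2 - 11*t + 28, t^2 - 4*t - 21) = t - 7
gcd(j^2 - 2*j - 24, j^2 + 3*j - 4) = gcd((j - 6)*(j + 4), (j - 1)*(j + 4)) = j + 4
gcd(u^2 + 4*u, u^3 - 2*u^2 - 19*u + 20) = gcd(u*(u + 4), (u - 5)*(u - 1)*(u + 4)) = u + 4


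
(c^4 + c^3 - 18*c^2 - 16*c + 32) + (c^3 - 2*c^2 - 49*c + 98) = c^4 + 2*c^3 - 20*c^2 - 65*c + 130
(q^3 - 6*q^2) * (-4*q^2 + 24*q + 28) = -4*q^5 + 48*q^4 - 116*q^3 - 168*q^2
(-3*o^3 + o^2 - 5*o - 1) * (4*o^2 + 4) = -12*o^5 + 4*o^4 - 32*o^3 - 20*o - 4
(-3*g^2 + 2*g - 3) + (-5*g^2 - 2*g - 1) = -8*g^2 - 4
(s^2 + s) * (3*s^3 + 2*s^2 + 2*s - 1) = 3*s^5 + 5*s^4 + 4*s^3 + s^2 - s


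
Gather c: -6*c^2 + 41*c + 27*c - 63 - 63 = -6*c^2 + 68*c - 126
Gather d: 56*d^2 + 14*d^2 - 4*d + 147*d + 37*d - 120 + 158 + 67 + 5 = 70*d^2 + 180*d + 110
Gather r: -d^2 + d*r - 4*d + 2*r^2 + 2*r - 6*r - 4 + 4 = -d^2 - 4*d + 2*r^2 + r*(d - 4)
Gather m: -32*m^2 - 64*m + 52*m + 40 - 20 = -32*m^2 - 12*m + 20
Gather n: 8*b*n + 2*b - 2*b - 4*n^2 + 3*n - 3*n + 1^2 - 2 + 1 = 8*b*n - 4*n^2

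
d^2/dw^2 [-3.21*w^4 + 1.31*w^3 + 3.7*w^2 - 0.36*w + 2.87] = -38.52*w^2 + 7.86*w + 7.4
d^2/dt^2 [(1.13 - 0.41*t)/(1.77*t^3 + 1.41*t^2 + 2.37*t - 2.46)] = (-7.706934*t^5 + 36.342702*t^4 + 46.931832*t^3 + 20.498076*t^2 + 43.645446*t + 15.752466)/(5.545233*t^9 + 13.252167*t^8 + 32.83173*t^7 + 15.171273*t^6 + 7.124598*t^5 - 52.829415*t^4 - 3.877443*t^3 - 15.854454*t^2 + 43.026876*t - 14.886936)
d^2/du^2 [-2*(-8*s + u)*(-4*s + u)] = -4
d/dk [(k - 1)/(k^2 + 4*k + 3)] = (k^2 + 4*k - 2*(k - 1)*(k + 2) + 3)/(k^2 + 4*k + 3)^2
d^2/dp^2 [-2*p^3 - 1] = -12*p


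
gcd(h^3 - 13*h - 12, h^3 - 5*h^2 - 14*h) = 1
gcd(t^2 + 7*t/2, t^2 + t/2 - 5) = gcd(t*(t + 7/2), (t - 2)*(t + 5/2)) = 1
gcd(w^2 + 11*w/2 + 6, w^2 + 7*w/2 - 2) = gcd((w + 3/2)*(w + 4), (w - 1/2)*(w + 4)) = w + 4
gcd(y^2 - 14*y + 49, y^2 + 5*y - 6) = 1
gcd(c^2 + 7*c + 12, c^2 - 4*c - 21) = c + 3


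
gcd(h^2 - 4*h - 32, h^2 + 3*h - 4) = h + 4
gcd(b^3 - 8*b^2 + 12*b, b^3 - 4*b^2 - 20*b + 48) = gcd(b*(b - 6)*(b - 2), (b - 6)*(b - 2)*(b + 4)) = b^2 - 8*b + 12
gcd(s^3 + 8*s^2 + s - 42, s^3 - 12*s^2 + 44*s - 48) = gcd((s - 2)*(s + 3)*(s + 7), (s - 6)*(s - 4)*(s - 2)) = s - 2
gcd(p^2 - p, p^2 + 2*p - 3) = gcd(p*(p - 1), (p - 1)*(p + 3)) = p - 1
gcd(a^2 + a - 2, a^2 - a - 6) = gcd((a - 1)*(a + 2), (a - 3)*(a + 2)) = a + 2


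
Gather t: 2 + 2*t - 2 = 2*t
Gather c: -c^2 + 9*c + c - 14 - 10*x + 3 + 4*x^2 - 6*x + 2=-c^2 + 10*c + 4*x^2 - 16*x - 9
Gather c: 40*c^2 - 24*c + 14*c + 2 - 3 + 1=40*c^2 - 10*c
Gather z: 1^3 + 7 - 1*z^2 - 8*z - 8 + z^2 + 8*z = 0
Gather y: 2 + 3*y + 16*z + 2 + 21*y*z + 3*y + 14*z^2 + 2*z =y*(21*z + 6) + 14*z^2 + 18*z + 4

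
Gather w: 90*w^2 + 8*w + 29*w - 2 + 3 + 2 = 90*w^2 + 37*w + 3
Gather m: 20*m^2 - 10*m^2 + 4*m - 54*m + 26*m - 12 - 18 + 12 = 10*m^2 - 24*m - 18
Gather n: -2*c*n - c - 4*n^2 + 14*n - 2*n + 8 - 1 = -c - 4*n^2 + n*(12 - 2*c) + 7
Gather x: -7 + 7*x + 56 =7*x + 49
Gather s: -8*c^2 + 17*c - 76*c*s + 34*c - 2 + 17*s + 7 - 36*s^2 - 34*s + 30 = -8*c^2 + 51*c - 36*s^2 + s*(-76*c - 17) + 35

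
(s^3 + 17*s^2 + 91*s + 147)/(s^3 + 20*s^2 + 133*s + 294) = (s + 3)/(s + 6)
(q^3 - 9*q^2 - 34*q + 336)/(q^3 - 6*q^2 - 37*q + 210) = (q - 8)/(q - 5)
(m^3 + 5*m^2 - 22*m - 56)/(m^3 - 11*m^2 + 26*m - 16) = (m^3 + 5*m^2 - 22*m - 56)/(m^3 - 11*m^2 + 26*m - 16)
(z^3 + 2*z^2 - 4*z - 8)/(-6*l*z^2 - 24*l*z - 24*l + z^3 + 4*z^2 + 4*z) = (z - 2)/(-6*l + z)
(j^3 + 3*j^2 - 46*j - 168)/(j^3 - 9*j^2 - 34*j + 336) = (j + 4)/(j - 8)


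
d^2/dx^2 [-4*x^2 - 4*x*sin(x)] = 4*x*sin(x) - 8*cos(x) - 8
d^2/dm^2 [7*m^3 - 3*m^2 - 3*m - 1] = 42*m - 6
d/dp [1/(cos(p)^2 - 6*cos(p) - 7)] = 2*(cos(p) - 3)*sin(p)/(sin(p)^2 + 6*cos(p) + 6)^2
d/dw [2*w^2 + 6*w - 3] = 4*w + 6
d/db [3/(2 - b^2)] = 6*b/(b^2 - 2)^2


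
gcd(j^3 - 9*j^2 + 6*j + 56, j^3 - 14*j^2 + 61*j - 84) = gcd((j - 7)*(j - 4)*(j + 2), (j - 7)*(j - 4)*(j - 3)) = j^2 - 11*j + 28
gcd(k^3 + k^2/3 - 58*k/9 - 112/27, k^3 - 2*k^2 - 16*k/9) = k^2 - 2*k - 16/9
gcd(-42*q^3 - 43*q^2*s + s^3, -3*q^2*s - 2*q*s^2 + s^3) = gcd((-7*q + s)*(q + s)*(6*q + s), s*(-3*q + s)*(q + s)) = q + s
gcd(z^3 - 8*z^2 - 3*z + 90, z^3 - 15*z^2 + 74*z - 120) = z^2 - 11*z + 30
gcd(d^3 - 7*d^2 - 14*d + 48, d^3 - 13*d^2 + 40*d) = d - 8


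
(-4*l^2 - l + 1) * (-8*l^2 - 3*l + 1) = 32*l^4 + 20*l^3 - 9*l^2 - 4*l + 1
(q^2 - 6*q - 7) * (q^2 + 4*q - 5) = q^4 - 2*q^3 - 36*q^2 + 2*q + 35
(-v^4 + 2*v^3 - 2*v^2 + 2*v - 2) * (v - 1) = -v^5 + 3*v^4 - 4*v^3 + 4*v^2 - 4*v + 2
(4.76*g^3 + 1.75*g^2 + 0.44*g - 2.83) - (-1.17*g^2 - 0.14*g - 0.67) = 4.76*g^3 + 2.92*g^2 + 0.58*g - 2.16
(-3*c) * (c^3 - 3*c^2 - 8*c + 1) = -3*c^4 + 9*c^3 + 24*c^2 - 3*c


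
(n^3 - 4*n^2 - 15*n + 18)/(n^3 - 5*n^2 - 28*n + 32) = (n^2 - 3*n - 18)/(n^2 - 4*n - 32)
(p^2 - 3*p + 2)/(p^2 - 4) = (p - 1)/(p + 2)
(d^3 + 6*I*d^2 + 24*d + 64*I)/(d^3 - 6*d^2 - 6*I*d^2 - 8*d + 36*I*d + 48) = (d^2 + 10*I*d - 16)/(d^2 - 2*d*(3 + I) + 12*I)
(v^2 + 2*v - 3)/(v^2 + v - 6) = (v - 1)/(v - 2)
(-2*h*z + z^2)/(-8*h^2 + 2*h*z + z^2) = z/(4*h + z)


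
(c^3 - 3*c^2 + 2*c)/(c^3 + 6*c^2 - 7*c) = (c - 2)/(c + 7)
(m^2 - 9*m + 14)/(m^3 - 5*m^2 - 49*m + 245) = (m - 2)/(m^2 + 2*m - 35)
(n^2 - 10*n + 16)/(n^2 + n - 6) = (n - 8)/(n + 3)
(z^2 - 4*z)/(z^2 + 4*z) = (z - 4)/(z + 4)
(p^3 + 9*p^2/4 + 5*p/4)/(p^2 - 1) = p*(4*p + 5)/(4*(p - 1))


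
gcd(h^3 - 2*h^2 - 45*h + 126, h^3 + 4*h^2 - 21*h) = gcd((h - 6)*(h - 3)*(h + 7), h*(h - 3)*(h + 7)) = h^2 + 4*h - 21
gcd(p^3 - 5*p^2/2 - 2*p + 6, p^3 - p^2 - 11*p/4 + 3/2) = p^2 - p/2 - 3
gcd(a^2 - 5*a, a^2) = a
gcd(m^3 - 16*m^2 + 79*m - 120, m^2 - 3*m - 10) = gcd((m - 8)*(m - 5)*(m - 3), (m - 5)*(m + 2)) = m - 5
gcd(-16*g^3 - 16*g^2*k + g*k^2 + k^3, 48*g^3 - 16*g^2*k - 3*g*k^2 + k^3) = 16*g^2 - k^2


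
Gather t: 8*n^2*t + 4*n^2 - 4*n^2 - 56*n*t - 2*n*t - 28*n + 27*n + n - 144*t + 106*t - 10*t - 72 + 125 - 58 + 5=t*(8*n^2 - 58*n - 48)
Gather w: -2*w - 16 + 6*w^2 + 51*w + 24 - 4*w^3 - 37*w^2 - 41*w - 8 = -4*w^3 - 31*w^2 + 8*w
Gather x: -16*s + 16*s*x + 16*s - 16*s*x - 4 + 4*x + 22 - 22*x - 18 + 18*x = 0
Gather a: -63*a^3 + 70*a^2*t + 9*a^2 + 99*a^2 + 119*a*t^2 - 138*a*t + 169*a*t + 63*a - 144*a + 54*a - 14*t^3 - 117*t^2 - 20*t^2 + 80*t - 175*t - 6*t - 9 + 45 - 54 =-63*a^3 + a^2*(70*t + 108) + a*(119*t^2 + 31*t - 27) - 14*t^3 - 137*t^2 - 101*t - 18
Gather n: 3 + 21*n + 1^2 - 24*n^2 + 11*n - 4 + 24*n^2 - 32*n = 0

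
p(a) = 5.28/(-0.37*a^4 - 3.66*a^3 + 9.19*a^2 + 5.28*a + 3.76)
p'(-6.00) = 0.00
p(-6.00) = 0.01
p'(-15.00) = -0.00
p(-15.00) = -0.00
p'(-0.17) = -0.98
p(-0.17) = 1.68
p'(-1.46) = 0.33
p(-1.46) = 0.21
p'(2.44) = 7.54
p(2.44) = 1.04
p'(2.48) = 16.40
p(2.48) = 1.49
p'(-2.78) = 0.04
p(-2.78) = 0.05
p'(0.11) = -1.91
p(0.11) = 1.19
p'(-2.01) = 0.12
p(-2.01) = 0.10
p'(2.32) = 1.91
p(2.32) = 0.58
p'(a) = 5.28*(1.48*a^3 + 10.98*a^2 - 18.38*a - 5.28)/(-0.37*a^4 - 3.66*a^3 + 9.19*a^2 + 5.28*a + 3.76)^2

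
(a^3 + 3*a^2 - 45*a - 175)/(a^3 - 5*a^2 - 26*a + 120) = (a^2 - 2*a - 35)/(a^2 - 10*a + 24)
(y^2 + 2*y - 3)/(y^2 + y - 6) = (y - 1)/(y - 2)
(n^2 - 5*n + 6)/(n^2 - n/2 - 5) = 2*(-n^2 + 5*n - 6)/(-2*n^2 + n + 10)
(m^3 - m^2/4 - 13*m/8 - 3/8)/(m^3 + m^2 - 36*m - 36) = (8*m^2 - 10*m - 3)/(8*(m^2 - 36))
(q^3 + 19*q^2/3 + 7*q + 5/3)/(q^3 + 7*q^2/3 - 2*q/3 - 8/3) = (3*q^3 + 19*q^2 + 21*q + 5)/(3*q^3 + 7*q^2 - 2*q - 8)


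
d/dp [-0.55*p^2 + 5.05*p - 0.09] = 5.05 - 1.1*p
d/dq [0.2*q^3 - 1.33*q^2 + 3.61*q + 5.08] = 0.6*q^2 - 2.66*q + 3.61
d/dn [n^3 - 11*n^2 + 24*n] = 3*n^2 - 22*n + 24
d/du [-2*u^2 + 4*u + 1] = 4 - 4*u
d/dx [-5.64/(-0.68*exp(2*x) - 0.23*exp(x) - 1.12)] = (-7.6704*exp(x) - 1.2972)*exp(x)/(0.68*exp(2*x) + 0.23*exp(x) + 1.12)^2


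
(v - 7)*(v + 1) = v^2 - 6*v - 7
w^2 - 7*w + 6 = (w - 6)*(w - 1)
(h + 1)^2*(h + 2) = h^3 + 4*h^2 + 5*h + 2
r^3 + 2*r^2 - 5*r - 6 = (r - 2)*(r + 1)*(r + 3)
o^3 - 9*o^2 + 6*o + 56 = (o - 7)*(o - 4)*(o + 2)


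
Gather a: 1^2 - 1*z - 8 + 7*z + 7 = 6*z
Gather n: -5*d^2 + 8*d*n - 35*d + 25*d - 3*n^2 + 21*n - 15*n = -5*d^2 - 10*d - 3*n^2 + n*(8*d + 6)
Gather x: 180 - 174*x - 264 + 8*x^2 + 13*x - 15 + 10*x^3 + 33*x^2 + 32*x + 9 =10*x^3 + 41*x^2 - 129*x - 90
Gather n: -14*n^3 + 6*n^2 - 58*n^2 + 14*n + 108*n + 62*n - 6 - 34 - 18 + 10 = -14*n^3 - 52*n^2 + 184*n - 48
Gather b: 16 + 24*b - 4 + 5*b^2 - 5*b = 5*b^2 + 19*b + 12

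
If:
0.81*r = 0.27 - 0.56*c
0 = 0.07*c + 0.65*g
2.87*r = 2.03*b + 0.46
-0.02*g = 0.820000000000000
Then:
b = -371.88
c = 380.71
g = -41.00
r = -262.88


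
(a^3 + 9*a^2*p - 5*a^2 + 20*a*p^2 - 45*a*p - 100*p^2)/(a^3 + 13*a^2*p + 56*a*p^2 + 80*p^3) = (a - 5)/(a + 4*p)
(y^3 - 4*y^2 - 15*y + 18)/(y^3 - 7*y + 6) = (y - 6)/(y - 2)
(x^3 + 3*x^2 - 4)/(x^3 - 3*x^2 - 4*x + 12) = (x^2 + x - 2)/(x^2 - 5*x + 6)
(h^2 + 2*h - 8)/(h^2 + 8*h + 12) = (h^2 + 2*h - 8)/(h^2 + 8*h + 12)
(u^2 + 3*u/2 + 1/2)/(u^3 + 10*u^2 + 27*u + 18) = (u + 1/2)/(u^2 + 9*u + 18)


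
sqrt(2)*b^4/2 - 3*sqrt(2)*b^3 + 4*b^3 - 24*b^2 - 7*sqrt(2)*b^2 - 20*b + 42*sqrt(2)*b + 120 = (b - 6)*(b - 2*sqrt(2))*(b + 5*sqrt(2))*(sqrt(2)*b/2 + 1)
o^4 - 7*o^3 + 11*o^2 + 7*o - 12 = (o - 4)*(o - 3)*(o - 1)*(o + 1)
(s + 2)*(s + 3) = s^2 + 5*s + 6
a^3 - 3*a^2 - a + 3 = (a - 3)*(a - 1)*(a + 1)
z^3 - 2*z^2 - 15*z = z*(z - 5)*(z + 3)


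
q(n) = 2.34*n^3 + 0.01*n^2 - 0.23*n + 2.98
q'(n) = 7.02*n^2 + 0.02*n - 0.23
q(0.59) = 3.33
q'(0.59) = 2.23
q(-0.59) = 2.64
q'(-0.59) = 2.20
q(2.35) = 32.86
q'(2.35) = 38.58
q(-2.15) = -19.74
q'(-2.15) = 32.18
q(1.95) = 19.92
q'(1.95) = 26.50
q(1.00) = 5.10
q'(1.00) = 6.81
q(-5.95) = -488.21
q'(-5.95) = 248.18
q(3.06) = 69.42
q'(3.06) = 65.56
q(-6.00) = -500.72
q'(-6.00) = 252.37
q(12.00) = 4045.18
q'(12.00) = 1010.89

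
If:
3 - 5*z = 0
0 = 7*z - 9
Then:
No Solution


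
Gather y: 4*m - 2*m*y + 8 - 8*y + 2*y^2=4*m + 2*y^2 + y*(-2*m - 8) + 8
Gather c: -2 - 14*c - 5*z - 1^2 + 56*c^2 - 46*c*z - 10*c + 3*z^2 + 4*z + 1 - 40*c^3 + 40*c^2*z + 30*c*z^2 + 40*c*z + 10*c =-40*c^3 + c^2*(40*z + 56) + c*(30*z^2 - 6*z - 14) + 3*z^2 - z - 2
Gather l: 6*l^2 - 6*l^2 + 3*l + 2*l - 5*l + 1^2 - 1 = 0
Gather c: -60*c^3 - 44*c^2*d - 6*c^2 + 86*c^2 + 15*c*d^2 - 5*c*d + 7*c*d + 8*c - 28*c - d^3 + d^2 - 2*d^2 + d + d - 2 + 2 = -60*c^3 + c^2*(80 - 44*d) + c*(15*d^2 + 2*d - 20) - d^3 - d^2 + 2*d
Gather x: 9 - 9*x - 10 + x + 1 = -8*x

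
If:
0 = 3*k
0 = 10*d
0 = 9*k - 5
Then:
No Solution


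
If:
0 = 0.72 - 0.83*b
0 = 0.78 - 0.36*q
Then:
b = 0.87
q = 2.17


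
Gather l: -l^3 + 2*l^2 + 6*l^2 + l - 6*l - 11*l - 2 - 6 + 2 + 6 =-l^3 + 8*l^2 - 16*l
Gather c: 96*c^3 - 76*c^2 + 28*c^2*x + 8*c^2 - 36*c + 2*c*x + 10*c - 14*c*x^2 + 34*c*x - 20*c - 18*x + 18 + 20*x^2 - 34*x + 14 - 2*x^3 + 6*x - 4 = 96*c^3 + c^2*(28*x - 68) + c*(-14*x^2 + 36*x - 46) - 2*x^3 + 20*x^2 - 46*x + 28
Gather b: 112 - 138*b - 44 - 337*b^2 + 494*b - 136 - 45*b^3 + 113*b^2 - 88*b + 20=-45*b^3 - 224*b^2 + 268*b - 48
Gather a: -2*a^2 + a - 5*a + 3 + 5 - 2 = -2*a^2 - 4*a + 6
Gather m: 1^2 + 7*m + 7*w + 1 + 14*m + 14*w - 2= 21*m + 21*w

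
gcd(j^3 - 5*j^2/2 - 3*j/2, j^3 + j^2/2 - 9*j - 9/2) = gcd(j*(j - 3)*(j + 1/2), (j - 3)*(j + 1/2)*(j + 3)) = j^2 - 5*j/2 - 3/2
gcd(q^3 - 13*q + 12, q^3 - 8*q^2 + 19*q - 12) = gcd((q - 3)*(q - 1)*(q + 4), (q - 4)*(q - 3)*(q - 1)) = q^2 - 4*q + 3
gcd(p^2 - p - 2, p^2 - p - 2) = p^2 - p - 2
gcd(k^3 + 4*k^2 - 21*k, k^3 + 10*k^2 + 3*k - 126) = k^2 + 4*k - 21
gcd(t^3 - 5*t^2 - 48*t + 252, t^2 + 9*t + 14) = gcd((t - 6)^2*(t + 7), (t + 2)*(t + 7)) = t + 7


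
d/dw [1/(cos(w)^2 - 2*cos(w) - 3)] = 2*(cos(w) - 1)*sin(w)/(sin(w)^2 + 2*cos(w) + 2)^2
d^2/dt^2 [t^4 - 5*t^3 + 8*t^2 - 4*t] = 12*t^2 - 30*t + 16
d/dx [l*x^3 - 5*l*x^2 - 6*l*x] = l*(3*x^2 - 10*x - 6)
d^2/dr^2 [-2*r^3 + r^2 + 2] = 2 - 12*r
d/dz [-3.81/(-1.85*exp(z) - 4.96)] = -7.0485*exp(z)/(1.85*exp(z) + 4.96)^2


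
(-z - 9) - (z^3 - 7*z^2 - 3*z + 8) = -z^3 + 7*z^2 + 2*z - 17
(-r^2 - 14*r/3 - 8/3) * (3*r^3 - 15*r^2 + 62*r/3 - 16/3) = -3*r^5 + r^4 + 124*r^3/3 - 460*r^2/9 - 272*r/9 + 128/9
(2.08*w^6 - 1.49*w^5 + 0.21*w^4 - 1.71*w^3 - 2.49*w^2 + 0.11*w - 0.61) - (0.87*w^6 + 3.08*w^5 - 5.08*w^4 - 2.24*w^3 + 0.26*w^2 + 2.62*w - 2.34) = 1.21*w^6 - 4.57*w^5 + 5.29*w^4 + 0.53*w^3 - 2.75*w^2 - 2.51*w + 1.73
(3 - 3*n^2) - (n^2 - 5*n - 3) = -4*n^2 + 5*n + 6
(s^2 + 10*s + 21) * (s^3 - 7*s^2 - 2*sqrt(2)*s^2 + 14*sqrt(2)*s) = s^5 - 2*sqrt(2)*s^4 + 3*s^4 - 49*s^3 - 6*sqrt(2)*s^3 - 147*s^2 + 98*sqrt(2)*s^2 + 294*sqrt(2)*s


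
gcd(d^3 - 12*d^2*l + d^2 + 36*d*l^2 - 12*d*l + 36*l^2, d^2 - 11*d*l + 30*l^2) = d - 6*l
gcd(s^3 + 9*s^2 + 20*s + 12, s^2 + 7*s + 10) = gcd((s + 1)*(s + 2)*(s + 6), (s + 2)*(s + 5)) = s + 2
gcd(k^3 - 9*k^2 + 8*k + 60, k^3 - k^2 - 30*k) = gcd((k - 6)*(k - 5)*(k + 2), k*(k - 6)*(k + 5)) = k - 6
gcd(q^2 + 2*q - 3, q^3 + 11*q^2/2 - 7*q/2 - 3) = q - 1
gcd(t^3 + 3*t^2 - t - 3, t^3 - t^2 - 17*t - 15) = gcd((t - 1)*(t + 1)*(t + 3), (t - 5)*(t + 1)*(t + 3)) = t^2 + 4*t + 3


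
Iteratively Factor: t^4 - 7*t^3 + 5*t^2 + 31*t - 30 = (t - 3)*(t^3 - 4*t^2 - 7*t + 10) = (t - 5)*(t - 3)*(t^2 + t - 2) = (t - 5)*(t - 3)*(t + 2)*(t - 1)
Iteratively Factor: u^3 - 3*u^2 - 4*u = (u + 1)*(u^2 - 4*u) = (u - 4)*(u + 1)*(u)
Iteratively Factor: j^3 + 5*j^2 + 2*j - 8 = (j + 2)*(j^2 + 3*j - 4) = (j + 2)*(j + 4)*(j - 1)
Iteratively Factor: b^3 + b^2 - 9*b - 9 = (b + 1)*(b^2 - 9) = (b - 3)*(b + 1)*(b + 3)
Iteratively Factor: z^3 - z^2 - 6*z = (z)*(z^2 - z - 6) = z*(z + 2)*(z - 3)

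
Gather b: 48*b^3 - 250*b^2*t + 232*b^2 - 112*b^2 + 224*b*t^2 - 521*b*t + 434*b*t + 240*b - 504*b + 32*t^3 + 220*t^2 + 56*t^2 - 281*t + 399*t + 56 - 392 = 48*b^3 + b^2*(120 - 250*t) + b*(224*t^2 - 87*t - 264) + 32*t^3 + 276*t^2 + 118*t - 336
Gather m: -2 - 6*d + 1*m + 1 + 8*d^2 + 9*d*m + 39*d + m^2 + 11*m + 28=8*d^2 + 33*d + m^2 + m*(9*d + 12) + 27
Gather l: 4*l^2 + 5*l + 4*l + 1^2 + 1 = 4*l^2 + 9*l + 2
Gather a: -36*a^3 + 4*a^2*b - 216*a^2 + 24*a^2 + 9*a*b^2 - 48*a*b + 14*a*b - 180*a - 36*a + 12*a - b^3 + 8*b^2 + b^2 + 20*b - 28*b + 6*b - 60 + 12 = -36*a^3 + a^2*(4*b - 192) + a*(9*b^2 - 34*b - 204) - b^3 + 9*b^2 - 2*b - 48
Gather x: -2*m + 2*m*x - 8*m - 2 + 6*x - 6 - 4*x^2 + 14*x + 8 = -10*m - 4*x^2 + x*(2*m + 20)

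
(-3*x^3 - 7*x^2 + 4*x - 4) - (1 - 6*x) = -3*x^3 - 7*x^2 + 10*x - 5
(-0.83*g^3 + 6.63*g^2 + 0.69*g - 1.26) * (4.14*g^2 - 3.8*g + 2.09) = -3.4362*g^5 + 30.6022*g^4 - 24.0721*g^3 + 6.0183*g^2 + 6.2301*g - 2.6334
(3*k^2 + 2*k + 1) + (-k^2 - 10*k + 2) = 2*k^2 - 8*k + 3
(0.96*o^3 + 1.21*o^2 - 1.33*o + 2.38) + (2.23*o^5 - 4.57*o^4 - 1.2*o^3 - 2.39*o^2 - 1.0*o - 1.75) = 2.23*o^5 - 4.57*o^4 - 0.24*o^3 - 1.18*o^2 - 2.33*o + 0.63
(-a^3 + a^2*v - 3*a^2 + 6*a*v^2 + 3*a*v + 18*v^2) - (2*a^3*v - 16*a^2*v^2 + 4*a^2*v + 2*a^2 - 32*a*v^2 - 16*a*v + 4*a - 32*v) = -2*a^3*v - a^3 + 16*a^2*v^2 - 3*a^2*v - 5*a^2 + 38*a*v^2 + 19*a*v - 4*a + 18*v^2 + 32*v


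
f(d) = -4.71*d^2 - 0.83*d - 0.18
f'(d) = -9.42*d - 0.83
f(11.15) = -594.99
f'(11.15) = -105.86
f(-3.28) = -48.13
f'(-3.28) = 30.07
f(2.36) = -28.37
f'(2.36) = -23.06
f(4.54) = -101.03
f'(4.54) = -43.60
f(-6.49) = -193.18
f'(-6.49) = 60.31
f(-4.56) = -94.33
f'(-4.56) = 42.13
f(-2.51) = -27.77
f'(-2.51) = 22.81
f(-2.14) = -19.97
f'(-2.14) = 19.33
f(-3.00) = -40.08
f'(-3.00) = 27.43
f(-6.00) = -164.76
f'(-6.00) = 55.69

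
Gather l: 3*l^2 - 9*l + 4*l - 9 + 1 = 3*l^2 - 5*l - 8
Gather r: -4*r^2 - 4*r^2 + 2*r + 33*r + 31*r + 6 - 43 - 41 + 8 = -8*r^2 + 66*r - 70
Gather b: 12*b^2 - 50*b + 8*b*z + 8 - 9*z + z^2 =12*b^2 + b*(8*z - 50) + z^2 - 9*z + 8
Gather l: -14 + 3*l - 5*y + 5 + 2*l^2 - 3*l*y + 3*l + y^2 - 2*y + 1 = 2*l^2 + l*(6 - 3*y) + y^2 - 7*y - 8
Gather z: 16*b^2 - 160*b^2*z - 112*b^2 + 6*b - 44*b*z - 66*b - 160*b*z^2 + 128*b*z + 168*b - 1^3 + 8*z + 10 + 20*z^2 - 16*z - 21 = -96*b^2 + 108*b + z^2*(20 - 160*b) + z*(-160*b^2 + 84*b - 8) - 12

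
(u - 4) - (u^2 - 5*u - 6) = -u^2 + 6*u + 2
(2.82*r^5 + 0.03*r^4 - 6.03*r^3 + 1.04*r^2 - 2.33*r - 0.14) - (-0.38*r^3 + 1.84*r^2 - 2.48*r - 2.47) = 2.82*r^5 + 0.03*r^4 - 5.65*r^3 - 0.8*r^2 + 0.15*r + 2.33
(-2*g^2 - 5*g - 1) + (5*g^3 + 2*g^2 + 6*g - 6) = 5*g^3 + g - 7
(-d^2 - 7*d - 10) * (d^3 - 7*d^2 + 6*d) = -d^5 + 33*d^3 + 28*d^2 - 60*d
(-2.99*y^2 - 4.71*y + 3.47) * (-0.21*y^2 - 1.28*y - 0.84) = 0.6279*y^4 + 4.8163*y^3 + 7.8117*y^2 - 0.4852*y - 2.9148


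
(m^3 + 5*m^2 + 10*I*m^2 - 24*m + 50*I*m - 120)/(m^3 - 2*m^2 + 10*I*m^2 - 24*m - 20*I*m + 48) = (m + 5)/(m - 2)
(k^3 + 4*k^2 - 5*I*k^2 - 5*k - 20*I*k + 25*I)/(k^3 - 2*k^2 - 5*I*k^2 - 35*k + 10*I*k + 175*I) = (k - 1)/(k - 7)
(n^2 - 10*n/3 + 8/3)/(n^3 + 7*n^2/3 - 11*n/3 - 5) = (3*n^2 - 10*n + 8)/(3*n^3 + 7*n^2 - 11*n - 15)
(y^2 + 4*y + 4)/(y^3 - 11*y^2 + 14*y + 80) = (y + 2)/(y^2 - 13*y + 40)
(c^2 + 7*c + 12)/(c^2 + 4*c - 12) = (c^2 + 7*c + 12)/(c^2 + 4*c - 12)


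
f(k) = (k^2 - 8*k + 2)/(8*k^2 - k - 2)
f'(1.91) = 0.28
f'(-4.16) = 0.06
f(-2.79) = 0.51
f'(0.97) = 2.04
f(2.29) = -0.29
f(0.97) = -1.06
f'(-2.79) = 0.15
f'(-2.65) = 0.17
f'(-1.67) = 0.53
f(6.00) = -0.04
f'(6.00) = 0.03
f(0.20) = -0.23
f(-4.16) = 0.37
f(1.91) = -0.38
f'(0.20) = 3.77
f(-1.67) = 0.83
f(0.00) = -1.00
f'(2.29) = 0.19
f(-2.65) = 0.53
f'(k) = (1 - 16*k)*(k^2 - 8*k + 2)/(8*k^2 - k - 2)^2 + (2*k - 8)/(8*k^2 - k - 2) = 9*(7*k^2 - 4*k + 2)/(64*k^4 - 16*k^3 - 31*k^2 + 4*k + 4)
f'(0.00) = 4.50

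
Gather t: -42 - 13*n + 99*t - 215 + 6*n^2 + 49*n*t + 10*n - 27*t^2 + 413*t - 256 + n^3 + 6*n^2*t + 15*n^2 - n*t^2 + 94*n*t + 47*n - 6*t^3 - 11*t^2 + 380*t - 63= n^3 + 21*n^2 + 44*n - 6*t^3 + t^2*(-n - 38) + t*(6*n^2 + 143*n + 892) - 576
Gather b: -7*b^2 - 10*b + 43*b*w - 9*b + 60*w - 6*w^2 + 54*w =-7*b^2 + b*(43*w - 19) - 6*w^2 + 114*w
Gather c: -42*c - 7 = -42*c - 7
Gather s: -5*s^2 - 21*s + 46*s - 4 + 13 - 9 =-5*s^2 + 25*s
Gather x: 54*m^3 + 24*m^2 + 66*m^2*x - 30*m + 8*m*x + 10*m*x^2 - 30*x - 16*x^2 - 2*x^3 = 54*m^3 + 24*m^2 - 30*m - 2*x^3 + x^2*(10*m - 16) + x*(66*m^2 + 8*m - 30)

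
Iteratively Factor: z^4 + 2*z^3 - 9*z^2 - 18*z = (z)*(z^3 + 2*z^2 - 9*z - 18) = z*(z - 3)*(z^2 + 5*z + 6) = z*(z - 3)*(z + 3)*(z + 2)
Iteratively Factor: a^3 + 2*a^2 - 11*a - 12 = (a + 1)*(a^2 + a - 12) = (a - 3)*(a + 1)*(a + 4)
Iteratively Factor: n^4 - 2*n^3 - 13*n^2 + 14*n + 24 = (n + 1)*(n^3 - 3*n^2 - 10*n + 24) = (n - 4)*(n + 1)*(n^2 + n - 6) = (n - 4)*(n + 1)*(n + 3)*(n - 2)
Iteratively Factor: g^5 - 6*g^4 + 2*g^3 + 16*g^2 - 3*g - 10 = (g + 1)*(g^4 - 7*g^3 + 9*g^2 + 7*g - 10) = (g - 5)*(g + 1)*(g^3 - 2*g^2 - g + 2) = (g - 5)*(g - 1)*(g + 1)*(g^2 - g - 2) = (g - 5)*(g - 1)*(g + 1)^2*(g - 2)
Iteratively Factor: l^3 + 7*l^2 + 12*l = (l)*(l^2 + 7*l + 12) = l*(l + 4)*(l + 3)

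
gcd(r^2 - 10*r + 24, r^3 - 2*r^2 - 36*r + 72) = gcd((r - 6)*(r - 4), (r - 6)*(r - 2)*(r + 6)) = r - 6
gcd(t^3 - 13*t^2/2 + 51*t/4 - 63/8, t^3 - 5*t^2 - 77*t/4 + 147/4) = t - 3/2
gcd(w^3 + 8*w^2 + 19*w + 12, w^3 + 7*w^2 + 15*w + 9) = w^2 + 4*w + 3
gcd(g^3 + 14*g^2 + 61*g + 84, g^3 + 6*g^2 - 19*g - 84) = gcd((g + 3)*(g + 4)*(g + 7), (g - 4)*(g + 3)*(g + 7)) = g^2 + 10*g + 21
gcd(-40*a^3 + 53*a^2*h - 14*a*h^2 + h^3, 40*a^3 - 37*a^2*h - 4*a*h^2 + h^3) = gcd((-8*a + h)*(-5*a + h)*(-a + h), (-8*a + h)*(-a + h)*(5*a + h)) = 8*a^2 - 9*a*h + h^2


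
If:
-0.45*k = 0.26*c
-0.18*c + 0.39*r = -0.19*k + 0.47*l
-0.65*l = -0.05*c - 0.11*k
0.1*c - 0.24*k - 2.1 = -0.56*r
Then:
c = 3.28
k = -1.89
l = -0.07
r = 2.35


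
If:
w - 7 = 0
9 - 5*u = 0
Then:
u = 9/5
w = 7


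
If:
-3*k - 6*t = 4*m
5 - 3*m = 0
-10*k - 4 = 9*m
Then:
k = -19/10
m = 5/3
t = -29/180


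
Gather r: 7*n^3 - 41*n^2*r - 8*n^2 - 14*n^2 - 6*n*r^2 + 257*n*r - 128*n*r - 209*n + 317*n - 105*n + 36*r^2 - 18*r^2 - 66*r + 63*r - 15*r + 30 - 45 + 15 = 7*n^3 - 22*n^2 + 3*n + r^2*(18 - 6*n) + r*(-41*n^2 + 129*n - 18)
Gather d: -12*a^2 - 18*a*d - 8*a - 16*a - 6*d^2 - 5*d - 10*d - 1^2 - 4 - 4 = -12*a^2 - 24*a - 6*d^2 + d*(-18*a - 15) - 9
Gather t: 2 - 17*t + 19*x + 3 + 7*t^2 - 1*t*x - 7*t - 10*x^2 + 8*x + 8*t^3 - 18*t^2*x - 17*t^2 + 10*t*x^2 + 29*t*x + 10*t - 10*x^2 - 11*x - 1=8*t^3 + t^2*(-18*x - 10) + t*(10*x^2 + 28*x - 14) - 20*x^2 + 16*x + 4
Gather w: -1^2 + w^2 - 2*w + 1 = w^2 - 2*w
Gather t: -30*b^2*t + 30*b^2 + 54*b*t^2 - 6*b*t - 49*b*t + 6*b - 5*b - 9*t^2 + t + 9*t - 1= 30*b^2 + b + t^2*(54*b - 9) + t*(-30*b^2 - 55*b + 10) - 1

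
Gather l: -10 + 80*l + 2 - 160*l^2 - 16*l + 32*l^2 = -128*l^2 + 64*l - 8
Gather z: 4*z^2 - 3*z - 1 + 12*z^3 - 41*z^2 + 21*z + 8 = 12*z^3 - 37*z^2 + 18*z + 7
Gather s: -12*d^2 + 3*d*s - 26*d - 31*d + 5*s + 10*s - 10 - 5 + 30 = -12*d^2 - 57*d + s*(3*d + 15) + 15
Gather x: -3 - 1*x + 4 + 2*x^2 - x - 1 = 2*x^2 - 2*x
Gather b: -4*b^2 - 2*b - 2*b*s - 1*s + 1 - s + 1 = -4*b^2 + b*(-2*s - 2) - 2*s + 2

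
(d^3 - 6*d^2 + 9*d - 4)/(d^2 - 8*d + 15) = (d^3 - 6*d^2 + 9*d - 4)/(d^2 - 8*d + 15)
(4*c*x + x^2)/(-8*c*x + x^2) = (4*c + x)/(-8*c + x)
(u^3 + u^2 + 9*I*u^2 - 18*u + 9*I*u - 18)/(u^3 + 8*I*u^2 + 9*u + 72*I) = (u^2 + u*(1 + 6*I) + 6*I)/(u^2 + 5*I*u + 24)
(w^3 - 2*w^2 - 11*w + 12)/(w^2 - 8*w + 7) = (w^2 - w - 12)/(w - 7)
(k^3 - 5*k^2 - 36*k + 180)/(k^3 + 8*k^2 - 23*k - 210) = (k - 6)/(k + 7)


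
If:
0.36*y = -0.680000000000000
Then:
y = -1.89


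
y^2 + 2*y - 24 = (y - 4)*(y + 6)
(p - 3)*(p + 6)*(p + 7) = p^3 + 10*p^2 + 3*p - 126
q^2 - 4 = (q - 2)*(q + 2)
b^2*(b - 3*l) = b^3 - 3*b^2*l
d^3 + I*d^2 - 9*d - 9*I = (d - 3)*(d + 3)*(d + I)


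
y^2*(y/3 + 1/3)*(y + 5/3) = y^4/3 + 8*y^3/9 + 5*y^2/9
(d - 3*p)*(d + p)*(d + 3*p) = d^3 + d^2*p - 9*d*p^2 - 9*p^3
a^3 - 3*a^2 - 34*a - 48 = (a - 8)*(a + 2)*(a + 3)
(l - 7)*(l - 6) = l^2 - 13*l + 42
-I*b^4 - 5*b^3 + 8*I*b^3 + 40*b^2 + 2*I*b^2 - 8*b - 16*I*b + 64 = (b - 8)*(b - 4*I)*(b - 2*I)*(-I*b + 1)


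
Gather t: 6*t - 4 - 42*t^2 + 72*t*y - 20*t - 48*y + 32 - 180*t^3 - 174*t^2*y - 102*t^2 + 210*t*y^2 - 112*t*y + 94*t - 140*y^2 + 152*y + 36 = -180*t^3 + t^2*(-174*y - 144) + t*(210*y^2 - 40*y + 80) - 140*y^2 + 104*y + 64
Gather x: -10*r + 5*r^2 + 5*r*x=5*r^2 + 5*r*x - 10*r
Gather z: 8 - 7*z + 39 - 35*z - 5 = 42 - 42*z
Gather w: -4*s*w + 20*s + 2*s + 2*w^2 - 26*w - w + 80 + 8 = 22*s + 2*w^2 + w*(-4*s - 27) + 88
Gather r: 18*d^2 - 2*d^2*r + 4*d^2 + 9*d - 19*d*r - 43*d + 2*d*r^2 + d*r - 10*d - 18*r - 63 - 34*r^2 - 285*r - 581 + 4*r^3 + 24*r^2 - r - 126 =22*d^2 - 44*d + 4*r^3 + r^2*(2*d - 10) + r*(-2*d^2 - 18*d - 304) - 770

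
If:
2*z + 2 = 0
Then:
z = -1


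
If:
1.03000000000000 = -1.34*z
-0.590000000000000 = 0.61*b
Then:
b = -0.97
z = -0.77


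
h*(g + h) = g*h + h^2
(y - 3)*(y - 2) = y^2 - 5*y + 6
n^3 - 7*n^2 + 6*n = n*(n - 6)*(n - 1)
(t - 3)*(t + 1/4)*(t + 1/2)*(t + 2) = t^4 - t^3/4 - 53*t^2/8 - 37*t/8 - 3/4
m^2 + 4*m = m*(m + 4)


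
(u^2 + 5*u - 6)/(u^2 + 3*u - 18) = (u - 1)/(u - 3)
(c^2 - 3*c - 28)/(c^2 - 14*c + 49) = (c + 4)/(c - 7)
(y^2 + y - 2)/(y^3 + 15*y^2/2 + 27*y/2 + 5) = 2*(y - 1)/(2*y^2 + 11*y + 5)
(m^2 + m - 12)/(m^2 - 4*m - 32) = (m - 3)/(m - 8)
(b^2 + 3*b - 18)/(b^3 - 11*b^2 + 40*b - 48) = (b + 6)/(b^2 - 8*b + 16)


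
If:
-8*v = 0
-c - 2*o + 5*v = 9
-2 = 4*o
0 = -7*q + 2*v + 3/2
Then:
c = -8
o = -1/2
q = 3/14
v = 0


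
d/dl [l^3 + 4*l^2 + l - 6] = 3*l^2 + 8*l + 1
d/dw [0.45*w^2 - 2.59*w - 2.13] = 0.9*w - 2.59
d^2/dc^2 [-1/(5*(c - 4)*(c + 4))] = 2*(-3*c^2 - 16)/(5*(c^6 - 48*c^4 + 768*c^2 - 4096))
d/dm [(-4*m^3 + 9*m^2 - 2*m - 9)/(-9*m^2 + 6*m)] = 2*(6*m^4 - 8*m^3 + 6*m^2 - 27*m + 9)/(3*m^2*(9*m^2 - 12*m + 4))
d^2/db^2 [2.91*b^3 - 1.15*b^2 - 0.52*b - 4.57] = 17.46*b - 2.3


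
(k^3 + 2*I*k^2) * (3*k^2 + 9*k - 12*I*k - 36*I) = 3*k^5 + 9*k^4 - 6*I*k^4 + 24*k^3 - 18*I*k^3 + 72*k^2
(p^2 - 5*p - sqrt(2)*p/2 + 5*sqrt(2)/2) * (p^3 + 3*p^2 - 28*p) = p^5 - 2*p^4 - sqrt(2)*p^4/2 - 43*p^3 + sqrt(2)*p^3 + 43*sqrt(2)*p^2/2 + 140*p^2 - 70*sqrt(2)*p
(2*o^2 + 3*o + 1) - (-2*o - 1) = 2*o^2 + 5*o + 2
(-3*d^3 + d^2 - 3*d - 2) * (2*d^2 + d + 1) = -6*d^5 - d^4 - 8*d^3 - 6*d^2 - 5*d - 2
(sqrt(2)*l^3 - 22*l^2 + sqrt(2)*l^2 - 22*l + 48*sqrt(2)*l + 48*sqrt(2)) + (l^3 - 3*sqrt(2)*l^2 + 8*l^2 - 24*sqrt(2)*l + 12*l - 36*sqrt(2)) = l^3 + sqrt(2)*l^3 - 14*l^2 - 2*sqrt(2)*l^2 - 10*l + 24*sqrt(2)*l + 12*sqrt(2)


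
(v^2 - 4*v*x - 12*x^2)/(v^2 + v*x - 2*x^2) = (-v + 6*x)/(-v + x)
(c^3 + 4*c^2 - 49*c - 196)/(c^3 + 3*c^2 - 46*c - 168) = (c + 7)/(c + 6)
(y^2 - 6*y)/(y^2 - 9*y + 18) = y/(y - 3)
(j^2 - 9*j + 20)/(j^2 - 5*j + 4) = (j - 5)/(j - 1)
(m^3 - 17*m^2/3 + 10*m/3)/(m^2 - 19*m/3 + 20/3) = m*(3*m - 2)/(3*m - 4)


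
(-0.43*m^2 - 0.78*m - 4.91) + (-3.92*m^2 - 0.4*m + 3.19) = -4.35*m^2 - 1.18*m - 1.72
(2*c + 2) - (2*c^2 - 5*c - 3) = -2*c^2 + 7*c + 5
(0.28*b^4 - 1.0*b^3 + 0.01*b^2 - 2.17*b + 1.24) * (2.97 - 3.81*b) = -1.0668*b^5 + 4.6416*b^4 - 3.0081*b^3 + 8.2974*b^2 - 11.1693*b + 3.6828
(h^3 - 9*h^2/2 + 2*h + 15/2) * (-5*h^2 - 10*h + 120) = -5*h^5 + 25*h^4/2 + 155*h^3 - 1195*h^2/2 + 165*h + 900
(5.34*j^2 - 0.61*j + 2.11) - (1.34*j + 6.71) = 5.34*j^2 - 1.95*j - 4.6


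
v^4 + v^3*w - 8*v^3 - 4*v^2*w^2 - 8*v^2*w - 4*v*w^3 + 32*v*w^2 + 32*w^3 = (v - 8)*(v - 2*w)*(v + w)*(v + 2*w)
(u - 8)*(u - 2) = u^2 - 10*u + 16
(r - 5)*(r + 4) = r^2 - r - 20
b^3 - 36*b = b*(b - 6)*(b + 6)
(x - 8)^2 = x^2 - 16*x + 64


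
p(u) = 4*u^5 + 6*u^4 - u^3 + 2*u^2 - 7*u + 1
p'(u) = 20*u^4 + 24*u^3 - 3*u^2 + 4*u - 7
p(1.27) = 22.11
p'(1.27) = 94.43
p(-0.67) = 7.56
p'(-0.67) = -14.21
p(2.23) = 353.21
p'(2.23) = 747.75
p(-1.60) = 18.79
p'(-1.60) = 11.69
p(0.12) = 0.19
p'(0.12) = -6.52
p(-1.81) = 12.84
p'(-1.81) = 48.27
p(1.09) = 9.08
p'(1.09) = 53.11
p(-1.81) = 12.84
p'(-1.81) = 48.27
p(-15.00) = -2729819.00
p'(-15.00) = 930758.00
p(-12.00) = -868811.00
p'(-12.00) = 372761.00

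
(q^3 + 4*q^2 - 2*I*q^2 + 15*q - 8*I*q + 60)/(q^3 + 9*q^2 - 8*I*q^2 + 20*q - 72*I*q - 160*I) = (q^2 - 2*I*q + 15)/(q^2 + q*(5 - 8*I) - 40*I)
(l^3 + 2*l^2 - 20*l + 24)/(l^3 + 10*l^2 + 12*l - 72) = (l - 2)/(l + 6)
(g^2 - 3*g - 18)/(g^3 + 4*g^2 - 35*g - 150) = (g + 3)/(g^2 + 10*g + 25)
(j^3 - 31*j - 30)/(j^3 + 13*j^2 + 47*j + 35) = (j - 6)/(j + 7)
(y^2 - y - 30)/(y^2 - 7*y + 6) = (y + 5)/(y - 1)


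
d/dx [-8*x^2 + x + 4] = 1 - 16*x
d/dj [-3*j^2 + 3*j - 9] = 3 - 6*j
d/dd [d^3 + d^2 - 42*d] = 3*d^2 + 2*d - 42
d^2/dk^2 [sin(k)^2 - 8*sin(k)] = 8*sin(k) + 2*cos(2*k)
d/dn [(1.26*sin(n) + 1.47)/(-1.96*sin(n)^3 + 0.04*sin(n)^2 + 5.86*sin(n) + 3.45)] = (4.9392*sin(n)^3 + 8.5932*sin(n)^2 - 0.1176*sin(n) - 4.2672)*cos(n)/(3.8416*sin(n)^6 - 0.1568*sin(n)^5 - 22.9696*sin(n)^4 - 13.0552*sin(n)^3 + 34.6156*sin(n)^2 + 40.434*sin(n) + 11.9025)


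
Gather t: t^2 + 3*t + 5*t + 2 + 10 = t^2 + 8*t + 12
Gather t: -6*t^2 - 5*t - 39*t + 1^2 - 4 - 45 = -6*t^2 - 44*t - 48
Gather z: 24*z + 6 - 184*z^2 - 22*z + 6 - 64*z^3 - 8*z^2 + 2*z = -64*z^3 - 192*z^2 + 4*z + 12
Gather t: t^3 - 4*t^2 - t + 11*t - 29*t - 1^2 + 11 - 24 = t^3 - 4*t^2 - 19*t - 14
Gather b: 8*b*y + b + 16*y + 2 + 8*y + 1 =b*(8*y + 1) + 24*y + 3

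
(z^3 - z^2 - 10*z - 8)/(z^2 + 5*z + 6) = (z^2 - 3*z - 4)/(z + 3)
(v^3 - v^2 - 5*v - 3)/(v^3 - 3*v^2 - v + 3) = (v + 1)/(v - 1)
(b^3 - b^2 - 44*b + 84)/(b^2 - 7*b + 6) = (b^2 + 5*b - 14)/(b - 1)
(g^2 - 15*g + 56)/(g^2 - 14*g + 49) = (g - 8)/(g - 7)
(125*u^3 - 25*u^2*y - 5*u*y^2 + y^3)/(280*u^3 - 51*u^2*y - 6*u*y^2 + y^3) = (-25*u^2 + y^2)/(-56*u^2 - u*y + y^2)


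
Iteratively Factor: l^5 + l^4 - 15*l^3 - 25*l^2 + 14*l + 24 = (l + 2)*(l^4 - l^3 - 13*l^2 + l + 12) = (l - 1)*(l + 2)*(l^3 - 13*l - 12) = (l - 1)*(l + 2)*(l + 3)*(l^2 - 3*l - 4) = (l - 1)*(l + 1)*(l + 2)*(l + 3)*(l - 4)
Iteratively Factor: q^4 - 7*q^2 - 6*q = (q)*(q^3 - 7*q - 6) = q*(q - 3)*(q^2 + 3*q + 2) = q*(q - 3)*(q + 1)*(q + 2)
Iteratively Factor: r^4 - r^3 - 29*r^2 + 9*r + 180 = (r - 5)*(r^3 + 4*r^2 - 9*r - 36) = (r - 5)*(r + 3)*(r^2 + r - 12) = (r - 5)*(r + 3)*(r + 4)*(r - 3)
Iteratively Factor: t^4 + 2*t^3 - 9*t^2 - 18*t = (t + 2)*(t^3 - 9*t) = (t - 3)*(t + 2)*(t^2 + 3*t) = (t - 3)*(t + 2)*(t + 3)*(t)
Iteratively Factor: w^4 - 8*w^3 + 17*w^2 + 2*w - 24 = (w - 2)*(w^3 - 6*w^2 + 5*w + 12) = (w - 3)*(w - 2)*(w^2 - 3*w - 4) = (w - 4)*(w - 3)*(w - 2)*(w + 1)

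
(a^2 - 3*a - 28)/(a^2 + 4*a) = (a - 7)/a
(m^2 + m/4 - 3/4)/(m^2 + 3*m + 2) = (m - 3/4)/(m + 2)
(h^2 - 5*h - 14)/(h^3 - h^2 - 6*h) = (h - 7)/(h*(h - 3))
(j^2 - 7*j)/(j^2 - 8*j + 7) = j/(j - 1)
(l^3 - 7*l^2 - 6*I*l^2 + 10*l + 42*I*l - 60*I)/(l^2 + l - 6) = (l^2 - l*(5 + 6*I) + 30*I)/(l + 3)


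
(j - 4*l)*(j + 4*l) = j^2 - 16*l^2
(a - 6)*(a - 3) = a^2 - 9*a + 18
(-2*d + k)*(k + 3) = -2*d*k - 6*d + k^2 + 3*k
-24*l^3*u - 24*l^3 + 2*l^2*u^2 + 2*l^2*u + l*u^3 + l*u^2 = (-4*l + u)*(6*l + u)*(l*u + l)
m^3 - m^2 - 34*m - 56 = (m - 7)*(m + 2)*(m + 4)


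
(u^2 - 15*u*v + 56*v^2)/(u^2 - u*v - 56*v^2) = (u - 7*v)/(u + 7*v)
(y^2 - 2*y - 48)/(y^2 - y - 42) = (y - 8)/(y - 7)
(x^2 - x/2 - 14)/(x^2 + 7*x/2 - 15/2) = (2*x^2 - x - 28)/(2*x^2 + 7*x - 15)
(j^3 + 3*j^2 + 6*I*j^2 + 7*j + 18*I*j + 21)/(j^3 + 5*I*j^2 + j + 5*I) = (j^2 + j*(3 + 7*I) + 21*I)/(j^2 + 6*I*j - 5)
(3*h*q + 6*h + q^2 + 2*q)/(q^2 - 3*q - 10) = (3*h + q)/(q - 5)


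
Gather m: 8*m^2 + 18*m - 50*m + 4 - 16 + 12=8*m^2 - 32*m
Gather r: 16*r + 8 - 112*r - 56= -96*r - 48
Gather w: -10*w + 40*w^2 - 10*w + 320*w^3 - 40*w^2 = 320*w^3 - 20*w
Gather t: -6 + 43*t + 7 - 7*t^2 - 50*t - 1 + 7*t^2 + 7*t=0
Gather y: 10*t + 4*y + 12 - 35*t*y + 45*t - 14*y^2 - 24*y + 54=55*t - 14*y^2 + y*(-35*t - 20) + 66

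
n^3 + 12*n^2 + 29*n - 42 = (n - 1)*(n + 6)*(n + 7)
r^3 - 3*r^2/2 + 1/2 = (r - 1)^2*(r + 1/2)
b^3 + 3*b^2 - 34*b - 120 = (b - 6)*(b + 4)*(b + 5)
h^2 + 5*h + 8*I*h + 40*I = (h + 5)*(h + 8*I)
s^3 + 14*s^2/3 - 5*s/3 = s*(s - 1/3)*(s + 5)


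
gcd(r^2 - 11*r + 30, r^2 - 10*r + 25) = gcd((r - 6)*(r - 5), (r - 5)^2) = r - 5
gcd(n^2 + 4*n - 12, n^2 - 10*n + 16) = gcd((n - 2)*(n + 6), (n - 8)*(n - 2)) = n - 2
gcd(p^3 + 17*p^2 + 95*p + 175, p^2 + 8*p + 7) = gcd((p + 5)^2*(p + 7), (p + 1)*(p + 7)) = p + 7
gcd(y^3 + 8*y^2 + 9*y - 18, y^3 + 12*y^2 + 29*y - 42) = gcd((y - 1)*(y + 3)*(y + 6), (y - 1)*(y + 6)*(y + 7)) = y^2 + 5*y - 6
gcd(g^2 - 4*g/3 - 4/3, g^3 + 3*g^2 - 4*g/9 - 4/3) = g + 2/3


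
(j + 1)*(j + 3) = j^2 + 4*j + 3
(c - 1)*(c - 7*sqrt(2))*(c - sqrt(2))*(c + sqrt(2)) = c^4 - 7*sqrt(2)*c^3 - c^3 - 2*c^2 + 7*sqrt(2)*c^2 + 2*c + 14*sqrt(2)*c - 14*sqrt(2)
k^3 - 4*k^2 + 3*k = k*(k - 3)*(k - 1)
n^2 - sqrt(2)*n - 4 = (n - 2*sqrt(2))*(n + sqrt(2))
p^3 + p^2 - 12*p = p*(p - 3)*(p + 4)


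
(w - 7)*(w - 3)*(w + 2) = w^3 - 8*w^2 + w + 42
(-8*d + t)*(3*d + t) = -24*d^2 - 5*d*t + t^2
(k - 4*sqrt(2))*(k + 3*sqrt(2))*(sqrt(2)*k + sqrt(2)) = sqrt(2)*k^3 - 2*k^2 + sqrt(2)*k^2 - 24*sqrt(2)*k - 2*k - 24*sqrt(2)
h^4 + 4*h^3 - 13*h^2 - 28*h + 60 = (h - 2)^2*(h + 3)*(h + 5)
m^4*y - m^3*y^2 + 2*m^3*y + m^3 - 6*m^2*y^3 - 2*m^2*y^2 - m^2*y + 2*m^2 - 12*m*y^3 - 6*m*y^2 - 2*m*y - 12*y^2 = (m + 2)*(m - 3*y)*(m + 2*y)*(m*y + 1)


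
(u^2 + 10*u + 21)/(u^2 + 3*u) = (u + 7)/u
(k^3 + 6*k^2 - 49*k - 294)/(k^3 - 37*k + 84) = (k^2 - k - 42)/(k^2 - 7*k + 12)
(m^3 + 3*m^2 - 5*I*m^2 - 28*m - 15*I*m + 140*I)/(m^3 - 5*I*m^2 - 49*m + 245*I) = (m - 4)/(m - 7)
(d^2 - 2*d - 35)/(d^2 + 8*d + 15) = (d - 7)/(d + 3)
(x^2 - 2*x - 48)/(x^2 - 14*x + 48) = (x + 6)/(x - 6)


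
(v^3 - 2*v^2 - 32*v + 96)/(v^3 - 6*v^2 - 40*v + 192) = (v - 4)/(v - 8)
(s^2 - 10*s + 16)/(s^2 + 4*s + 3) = (s^2 - 10*s + 16)/(s^2 + 4*s + 3)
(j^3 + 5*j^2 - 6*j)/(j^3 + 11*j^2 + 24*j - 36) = j/(j + 6)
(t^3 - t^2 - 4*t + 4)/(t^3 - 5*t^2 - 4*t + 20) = (t - 1)/(t - 5)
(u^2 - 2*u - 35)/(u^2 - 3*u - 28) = (u + 5)/(u + 4)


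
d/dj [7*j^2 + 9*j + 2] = 14*j + 9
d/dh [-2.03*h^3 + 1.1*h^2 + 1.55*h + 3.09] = -6.09*h^2 + 2.2*h + 1.55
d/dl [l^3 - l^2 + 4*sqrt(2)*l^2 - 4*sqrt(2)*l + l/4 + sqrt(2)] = 3*l^2 - 2*l + 8*sqrt(2)*l - 4*sqrt(2) + 1/4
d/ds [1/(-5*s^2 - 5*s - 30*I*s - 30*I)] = (2*s + 1 + 6*I)/(5*(s^2 + s + 6*I*s + 6*I)^2)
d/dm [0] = 0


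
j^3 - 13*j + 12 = (j - 3)*(j - 1)*(j + 4)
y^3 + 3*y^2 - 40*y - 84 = (y - 6)*(y + 2)*(y + 7)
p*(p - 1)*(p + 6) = p^3 + 5*p^2 - 6*p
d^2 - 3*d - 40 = (d - 8)*(d + 5)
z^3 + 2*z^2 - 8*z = z*(z - 2)*(z + 4)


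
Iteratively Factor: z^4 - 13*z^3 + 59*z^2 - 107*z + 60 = (z - 5)*(z^3 - 8*z^2 + 19*z - 12) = (z - 5)*(z - 3)*(z^2 - 5*z + 4) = (z - 5)*(z - 3)*(z - 1)*(z - 4)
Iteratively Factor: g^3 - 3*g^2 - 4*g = (g + 1)*(g^2 - 4*g) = g*(g + 1)*(g - 4)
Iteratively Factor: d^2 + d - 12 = (d - 3)*(d + 4)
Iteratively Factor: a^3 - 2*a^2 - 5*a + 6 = (a + 2)*(a^2 - 4*a + 3) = (a - 1)*(a + 2)*(a - 3)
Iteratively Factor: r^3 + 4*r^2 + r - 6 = (r + 2)*(r^2 + 2*r - 3) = (r + 2)*(r + 3)*(r - 1)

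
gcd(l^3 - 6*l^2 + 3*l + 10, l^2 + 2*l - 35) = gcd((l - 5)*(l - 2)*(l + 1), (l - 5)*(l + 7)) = l - 5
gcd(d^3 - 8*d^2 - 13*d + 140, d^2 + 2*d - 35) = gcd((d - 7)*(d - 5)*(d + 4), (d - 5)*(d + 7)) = d - 5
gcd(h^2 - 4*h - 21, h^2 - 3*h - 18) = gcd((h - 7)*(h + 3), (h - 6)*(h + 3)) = h + 3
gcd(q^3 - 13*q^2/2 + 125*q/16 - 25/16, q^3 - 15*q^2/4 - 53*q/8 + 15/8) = q^2 - 21*q/4 + 5/4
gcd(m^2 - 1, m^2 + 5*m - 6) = m - 1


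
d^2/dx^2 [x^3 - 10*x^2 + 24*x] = 6*x - 20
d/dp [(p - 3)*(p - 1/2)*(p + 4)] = 3*p^2 + p - 25/2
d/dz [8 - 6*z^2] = -12*z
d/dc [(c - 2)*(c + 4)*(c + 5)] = 3*c^2 + 14*c + 2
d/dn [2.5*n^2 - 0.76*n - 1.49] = 5.0*n - 0.76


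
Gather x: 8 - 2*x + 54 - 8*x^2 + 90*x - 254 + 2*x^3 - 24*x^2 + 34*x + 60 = 2*x^3 - 32*x^2 + 122*x - 132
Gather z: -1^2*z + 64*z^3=64*z^3 - z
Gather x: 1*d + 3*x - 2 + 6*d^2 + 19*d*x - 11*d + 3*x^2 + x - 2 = 6*d^2 - 10*d + 3*x^2 + x*(19*d + 4) - 4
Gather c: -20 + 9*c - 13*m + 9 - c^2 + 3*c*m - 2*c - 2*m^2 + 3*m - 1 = -c^2 + c*(3*m + 7) - 2*m^2 - 10*m - 12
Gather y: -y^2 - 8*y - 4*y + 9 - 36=-y^2 - 12*y - 27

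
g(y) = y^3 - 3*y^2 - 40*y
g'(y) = 3*y^2 - 6*y - 40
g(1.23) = -51.88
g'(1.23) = -42.84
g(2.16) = -90.32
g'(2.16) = -38.96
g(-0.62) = 23.41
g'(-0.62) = -35.13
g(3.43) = -132.14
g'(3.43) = -25.29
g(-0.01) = 0.40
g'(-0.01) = -39.94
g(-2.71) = 66.47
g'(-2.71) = -1.71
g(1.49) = -62.95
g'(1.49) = -42.28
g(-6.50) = -141.38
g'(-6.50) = 125.75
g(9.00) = 126.00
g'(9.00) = 149.00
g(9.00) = 126.00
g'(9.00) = 149.00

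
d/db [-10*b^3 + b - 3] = 1 - 30*b^2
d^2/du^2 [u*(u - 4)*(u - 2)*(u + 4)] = 12*u^2 - 12*u - 32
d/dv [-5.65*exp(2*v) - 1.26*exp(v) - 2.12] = (-11.3*exp(v) - 1.26)*exp(v)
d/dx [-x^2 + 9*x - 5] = 9 - 2*x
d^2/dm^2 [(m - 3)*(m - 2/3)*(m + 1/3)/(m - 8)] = 2*(9*m^3 - 216*m^2 + 1728*m - 1858)/(9*(m^3 - 24*m^2 + 192*m - 512))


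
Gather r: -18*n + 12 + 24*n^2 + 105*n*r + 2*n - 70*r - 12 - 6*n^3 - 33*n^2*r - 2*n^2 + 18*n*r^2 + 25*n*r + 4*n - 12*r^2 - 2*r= -6*n^3 + 22*n^2 - 12*n + r^2*(18*n - 12) + r*(-33*n^2 + 130*n - 72)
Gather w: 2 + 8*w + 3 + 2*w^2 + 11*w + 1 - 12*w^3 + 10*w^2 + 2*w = -12*w^3 + 12*w^2 + 21*w + 6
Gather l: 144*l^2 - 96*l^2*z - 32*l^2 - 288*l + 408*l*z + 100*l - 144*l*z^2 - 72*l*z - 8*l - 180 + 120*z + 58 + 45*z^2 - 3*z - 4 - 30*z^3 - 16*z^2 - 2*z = l^2*(112 - 96*z) + l*(-144*z^2 + 336*z - 196) - 30*z^3 + 29*z^2 + 115*z - 126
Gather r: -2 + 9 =7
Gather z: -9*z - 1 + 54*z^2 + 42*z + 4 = 54*z^2 + 33*z + 3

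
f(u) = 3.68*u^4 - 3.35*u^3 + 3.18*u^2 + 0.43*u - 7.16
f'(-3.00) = -506.54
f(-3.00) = 408.70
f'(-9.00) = -11601.74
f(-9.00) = 26833.18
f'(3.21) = 404.17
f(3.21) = 306.90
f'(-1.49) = -80.05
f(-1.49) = 28.48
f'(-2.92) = -470.32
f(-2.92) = 369.64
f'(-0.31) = -2.95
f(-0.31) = -6.85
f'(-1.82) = -133.18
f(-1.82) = 63.16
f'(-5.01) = -2134.75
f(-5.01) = 2810.23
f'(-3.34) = -681.39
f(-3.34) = 609.67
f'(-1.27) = -54.01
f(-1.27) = 13.86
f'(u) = 14.72*u^3 - 10.05*u^2 + 6.36*u + 0.43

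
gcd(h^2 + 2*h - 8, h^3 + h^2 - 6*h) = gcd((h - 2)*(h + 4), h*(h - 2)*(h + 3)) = h - 2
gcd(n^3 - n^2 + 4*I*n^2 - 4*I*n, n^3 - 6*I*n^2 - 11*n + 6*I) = 1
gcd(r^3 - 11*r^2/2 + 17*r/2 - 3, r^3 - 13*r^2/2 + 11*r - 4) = r^2 - 5*r/2 + 1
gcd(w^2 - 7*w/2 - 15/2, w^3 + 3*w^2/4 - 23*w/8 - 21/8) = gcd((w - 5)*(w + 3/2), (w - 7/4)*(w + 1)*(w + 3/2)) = w + 3/2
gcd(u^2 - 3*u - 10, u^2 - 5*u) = u - 5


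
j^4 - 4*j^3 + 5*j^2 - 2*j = j*(j - 2)*(j - 1)^2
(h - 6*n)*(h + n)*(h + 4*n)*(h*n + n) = h^4*n - h^3*n^2 + h^3*n - 26*h^2*n^3 - h^2*n^2 - 24*h*n^4 - 26*h*n^3 - 24*n^4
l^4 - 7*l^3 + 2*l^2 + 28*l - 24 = (l - 6)*(l - 2)*(l - 1)*(l + 2)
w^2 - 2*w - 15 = (w - 5)*(w + 3)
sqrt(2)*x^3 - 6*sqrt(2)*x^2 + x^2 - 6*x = x*(x - 6)*(sqrt(2)*x + 1)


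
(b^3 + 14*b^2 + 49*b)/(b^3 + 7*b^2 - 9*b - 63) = b*(b + 7)/(b^2 - 9)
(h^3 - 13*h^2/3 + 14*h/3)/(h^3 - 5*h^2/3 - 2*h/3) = (3*h - 7)/(3*h + 1)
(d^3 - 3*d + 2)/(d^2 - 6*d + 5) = (d^2 + d - 2)/(d - 5)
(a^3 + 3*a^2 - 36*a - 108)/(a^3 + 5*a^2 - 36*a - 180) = (a + 3)/(a + 5)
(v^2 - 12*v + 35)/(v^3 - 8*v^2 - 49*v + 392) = (v - 5)/(v^2 - v - 56)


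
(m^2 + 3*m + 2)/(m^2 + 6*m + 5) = (m + 2)/(m + 5)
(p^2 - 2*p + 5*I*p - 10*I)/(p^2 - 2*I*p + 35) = (p - 2)/(p - 7*I)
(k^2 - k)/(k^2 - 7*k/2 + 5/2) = 2*k/(2*k - 5)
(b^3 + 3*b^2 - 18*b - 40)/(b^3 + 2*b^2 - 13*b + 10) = (b^2 - 2*b - 8)/(b^2 - 3*b + 2)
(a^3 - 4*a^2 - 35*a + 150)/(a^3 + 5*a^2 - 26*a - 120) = (a - 5)/(a + 4)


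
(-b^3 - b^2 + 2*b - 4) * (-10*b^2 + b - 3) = 10*b^5 + 9*b^4 - 18*b^3 + 45*b^2 - 10*b + 12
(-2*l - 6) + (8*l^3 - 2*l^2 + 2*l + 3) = 8*l^3 - 2*l^2 - 3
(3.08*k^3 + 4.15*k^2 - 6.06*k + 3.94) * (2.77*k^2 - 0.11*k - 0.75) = 8.5316*k^5 + 11.1567*k^4 - 19.5527*k^3 + 8.4679*k^2 + 4.1116*k - 2.955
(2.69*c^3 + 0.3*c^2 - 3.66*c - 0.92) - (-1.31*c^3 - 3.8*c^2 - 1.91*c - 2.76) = 4.0*c^3 + 4.1*c^2 - 1.75*c + 1.84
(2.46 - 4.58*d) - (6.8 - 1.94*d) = -2.64*d - 4.34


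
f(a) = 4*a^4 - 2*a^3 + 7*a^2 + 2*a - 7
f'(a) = 16*a^3 - 6*a^2 + 14*a + 2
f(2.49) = 164.27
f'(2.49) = 246.67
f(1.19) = 9.94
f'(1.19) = 37.13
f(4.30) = 1339.54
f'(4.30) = 1223.37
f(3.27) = 461.81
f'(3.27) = 543.08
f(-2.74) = 306.67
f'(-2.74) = -410.54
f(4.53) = 1644.22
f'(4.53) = 1429.65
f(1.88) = 58.18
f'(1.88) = 113.43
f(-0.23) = -7.05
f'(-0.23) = -1.73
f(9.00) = 25364.00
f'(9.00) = 11306.00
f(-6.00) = 5849.00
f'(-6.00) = -3754.00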